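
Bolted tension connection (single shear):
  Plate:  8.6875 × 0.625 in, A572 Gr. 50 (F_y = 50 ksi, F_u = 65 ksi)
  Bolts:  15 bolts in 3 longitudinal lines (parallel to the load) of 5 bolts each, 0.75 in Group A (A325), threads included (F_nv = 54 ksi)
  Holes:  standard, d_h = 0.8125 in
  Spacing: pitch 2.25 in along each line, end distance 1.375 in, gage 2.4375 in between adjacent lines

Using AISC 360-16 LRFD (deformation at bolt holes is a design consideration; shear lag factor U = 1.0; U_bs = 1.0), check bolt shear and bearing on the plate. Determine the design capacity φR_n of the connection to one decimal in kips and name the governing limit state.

Bolt shear: A_b = π(0.75)²/4 = 0.44179 in². φR_n = 0.75 × 54 × 0.44179 × 15 × 1 = 268.4 kips.
Bearing (0.625 in plate, F_u = 65 ksi): end bolts L_c = 1.375 − 0.8125/2 = 0.96875, R_n = min(1.2×0.96875×0.625×65, 2.4×0.75×0.625×65) = 47.227 kips/bolt; interior L_c = 2.25 − 0.8125 = 1.4375, R_n = 70.078 kips/bolt. φR_n = 0.75 × (3×47.227 + 12×70.078) = 737.0 kips.
Governing: min(268.4, 737.0) = 268.4 kips → bolt shear.

268.4 kips (bolt shear governs)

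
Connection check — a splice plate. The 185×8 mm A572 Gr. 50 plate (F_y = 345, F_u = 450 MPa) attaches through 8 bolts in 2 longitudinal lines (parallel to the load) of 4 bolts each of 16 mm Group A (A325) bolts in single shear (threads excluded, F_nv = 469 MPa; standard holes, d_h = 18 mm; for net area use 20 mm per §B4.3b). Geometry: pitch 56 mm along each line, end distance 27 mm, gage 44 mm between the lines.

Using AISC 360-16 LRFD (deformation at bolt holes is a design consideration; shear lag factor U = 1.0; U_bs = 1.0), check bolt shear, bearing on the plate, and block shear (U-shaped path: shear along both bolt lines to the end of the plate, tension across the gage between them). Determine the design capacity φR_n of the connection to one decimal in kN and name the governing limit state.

Bolt shear: A_b = π(16)²/4 = 201.06 mm². φR_n = 0.75 × 469 × 201.06 × 8 × 1 = 565.8 kN.
Bearing (8 mm plate, F_u = 450 MPa): end bolts L_c = 27 − 18/2 = 18, R_n = min(1.2×18×8×450, 2.4×16×8×450) = 77.76 kN/bolt; interior L_c = 56 − 18 = 38, R_n = 138.24 kN/bolt. φR_n = 0.75 × (2×77.76 + 6×138.24) = 738.7 kN.
Block shear: shear path 2×[27+3×56] = 2×195 mm, A_gv = 3120, A_nv = 2×(195 − 3.5×20)×8 = 2000 mm²; tension across gage: (44 − 1×20)×8 = 192 mm². R_n = min(0.6×450×2000, 0.6×345×3120) + 1.0×450×192 = min(540, 645.84) + 86.4 = 626.4 kN. φR_n = 0.75 × 626.4 = 469.8 kN.
Governing: min(565.8, 738.7, 469.8) = 469.8 kN → block shear.

469.8 kN (block shear governs)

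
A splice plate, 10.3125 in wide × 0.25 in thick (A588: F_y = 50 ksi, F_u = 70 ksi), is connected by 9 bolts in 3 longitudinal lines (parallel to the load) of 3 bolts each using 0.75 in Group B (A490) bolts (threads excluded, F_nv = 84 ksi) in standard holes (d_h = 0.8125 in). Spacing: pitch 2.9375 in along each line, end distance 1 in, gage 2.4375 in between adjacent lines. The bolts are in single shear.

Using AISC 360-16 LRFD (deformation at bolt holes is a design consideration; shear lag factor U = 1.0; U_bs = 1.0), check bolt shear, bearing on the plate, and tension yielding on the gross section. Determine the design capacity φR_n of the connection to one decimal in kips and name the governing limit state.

Bolt shear: A_b = π(0.75)²/4 = 0.44179 in². φR_n = 0.75 × 84 × 0.44179 × 9 × 1 = 250.5 kips.
Bearing (0.25 in plate, F_u = 70 ksi): end bolts L_c = 1 − 0.8125/2 = 0.59375, R_n = min(1.2×0.59375×0.25×70, 2.4×0.75×0.25×70) = 12.469 kips/bolt; interior L_c = 2.9375 − 0.8125 = 2.125, R_n = 31.5 kips/bolt. φR_n = 0.75 × (3×12.469 + 6×31.5) = 169.8 kips.
Tension yield (gross): A_g = 10.3125×0.25 = 2.5781 in². φR_n = 0.90 × 50 × 2.5781 = 116.0 kips.
Governing: min(250.5, 169.8, 116.0) = 116.0 kips → gross-section yield.

116.0 kips (gross-section yield governs)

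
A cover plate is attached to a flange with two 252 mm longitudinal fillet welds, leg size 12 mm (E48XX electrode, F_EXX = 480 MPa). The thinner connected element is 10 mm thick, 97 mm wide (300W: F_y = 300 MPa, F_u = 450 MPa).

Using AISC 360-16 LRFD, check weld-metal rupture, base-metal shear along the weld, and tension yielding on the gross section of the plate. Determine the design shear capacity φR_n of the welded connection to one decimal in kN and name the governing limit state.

261.9 kN (gross-section yield governs)

Weld metal: throat = 0.707×12 = 8.484 mm, L = 2×252 = 504 mm. φR_n = 0.75 × 0.6 × 480 × 8.484 × 504 = 923.6 kN.
Base metal shear (10 mm plate): yield φR_n = 1.0×0.6×300×10×504 = 907.2 kN; rupture φR_n = 0.75×0.6×450×10×504 = 1020.6 kN; take 907.2 kN (yield).
Tension yield (gross): A_g = 97×10 = 970 mm². φR_n = 0.90 × 300 × 970 = 261.9 kN.
Governing: min(923.6, 907.2, 261.9) = 261.9 kN → gross-section yield.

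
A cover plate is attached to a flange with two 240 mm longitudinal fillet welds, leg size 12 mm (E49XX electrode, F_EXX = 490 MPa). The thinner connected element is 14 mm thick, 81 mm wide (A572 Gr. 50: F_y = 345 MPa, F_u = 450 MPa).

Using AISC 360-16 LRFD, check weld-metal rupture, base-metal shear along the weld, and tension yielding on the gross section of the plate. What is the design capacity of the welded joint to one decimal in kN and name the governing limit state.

Weld metal: throat = 0.707×12 = 8.484 mm, L = 2×240 = 480 mm. φR_n = 0.75 × 0.6 × 490 × 8.484 × 480 = 897.9 kN.
Base metal shear (14 mm plate): yield φR_n = 1.0×0.6×345×14×480 = 1391.0 kN; rupture φR_n = 0.75×0.6×450×14×480 = 1360.8 kN; take 1360.8 kN (rupture).
Tension yield (gross): A_g = 81×14 = 1134 mm². φR_n = 0.90 × 345 × 1134 = 352.1 kN.
Governing: min(897.9, 1360.8, 352.1) = 352.1 kN → gross-section yield.

352.1 kN (gross-section yield governs)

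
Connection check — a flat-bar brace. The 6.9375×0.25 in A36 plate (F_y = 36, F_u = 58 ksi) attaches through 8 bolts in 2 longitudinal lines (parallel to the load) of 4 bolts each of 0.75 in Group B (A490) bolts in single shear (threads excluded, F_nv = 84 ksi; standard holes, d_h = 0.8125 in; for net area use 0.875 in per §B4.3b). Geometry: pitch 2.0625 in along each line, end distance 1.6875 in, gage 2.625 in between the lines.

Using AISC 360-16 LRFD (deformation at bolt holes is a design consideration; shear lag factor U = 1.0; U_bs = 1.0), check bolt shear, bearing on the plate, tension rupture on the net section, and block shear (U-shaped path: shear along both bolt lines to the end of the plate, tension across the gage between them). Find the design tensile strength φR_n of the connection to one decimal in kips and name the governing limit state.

Bolt shear: A_b = π(0.75)²/4 = 0.44179 in². φR_n = 0.75 × 84 × 0.44179 × 8 × 1 = 222.7 kips.
Bearing (0.25 in plate, F_u = 58 ksi): end bolts L_c = 1.6875 − 0.8125/2 = 1.28125, R_n = min(1.2×1.28125×0.25×58, 2.4×0.75×0.25×58) = 22.294 kips/bolt; interior L_c = 2.0625 − 0.8125 = 1.25, R_n = 21.75 kips/bolt. φR_n = 0.75 × (2×22.294 + 6×21.75) = 131.3 kips.
Tension rupture (net): A_n = (6.9375 − 2×0.875)×0.25 = 1.2969 in² (U = 1.0, A_e = A_n). φR_n = 0.75 × 58 × 1.2969 = 56.4 kips.
Block shear: shear path 2×[1.6875+3×2.0625] = 2×7.875 in, A_gv = 3.9375, A_nv = 2×(7.875 − 3.5×0.875)×0.25 = 2.4063 in²; tension across gage: (2.625 − 1×0.875)×0.25 = 0.4375 in². R_n = min(0.6×58×2.4063, 0.6×36×3.9375) + 1.0×58×0.4375 = min(83.739, 85.05) + 25.375 = 109.11 kips. φR_n = 0.75 × 109.11 = 81.8 kips.
Governing: min(222.7, 131.3, 56.4, 81.8) = 56.4 kips → net-section rupture.

56.4 kips (net-section rupture governs)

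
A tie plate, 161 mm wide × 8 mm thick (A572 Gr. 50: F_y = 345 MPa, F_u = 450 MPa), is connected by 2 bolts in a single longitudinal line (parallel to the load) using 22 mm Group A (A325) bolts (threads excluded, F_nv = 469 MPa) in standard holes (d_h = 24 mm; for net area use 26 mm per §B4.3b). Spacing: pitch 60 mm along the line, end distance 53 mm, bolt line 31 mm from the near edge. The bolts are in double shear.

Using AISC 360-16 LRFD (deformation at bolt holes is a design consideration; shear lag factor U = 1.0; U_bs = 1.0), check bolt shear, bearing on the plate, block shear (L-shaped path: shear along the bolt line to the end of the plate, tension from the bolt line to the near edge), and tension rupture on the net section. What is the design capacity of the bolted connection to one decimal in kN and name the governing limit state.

168.5 kN (block shear governs)

Bolt shear: A_b = π(22)²/4 = 380.13 mm². φR_n = 0.75 × 469 × 380.13 × 2 × 2 = 534.8 kN.
Bearing (8 mm plate, F_u = 450 MPa): end bolts L_c = 53 − 24/2 = 41, R_n = min(1.2×41×8×450, 2.4×22×8×450) = 177.12 kN/bolt; interior L_c = 60 − 24 = 36, R_n = 155.52 kN/bolt. φR_n = 0.75 × (1×177.12 + 1×155.52) = 249.5 kN.
Block shear: shear path 1×[53+1×60] = 1×113 mm, A_gv = 904, A_nv = 1×(113 − 1.5×26)×8 = 592 mm²; tension to near edge: (31 − 0.5×26)×8 = 144 mm². R_n = min(0.6×450×592, 0.6×345×904) + 1.0×450×144 = min(159.84, 187.13) + 64.8 = 224.64 kN. φR_n = 0.75 × 224.64 = 168.5 kN.
Tension rupture (net): A_n = (161 − 1×26)×8 = 1080 mm² (U = 1.0, A_e = A_n). φR_n = 0.75 × 450 × 1080 = 364.5 kN.
Governing: min(534.8, 249.5, 168.5, 364.5) = 168.5 kN → block shear.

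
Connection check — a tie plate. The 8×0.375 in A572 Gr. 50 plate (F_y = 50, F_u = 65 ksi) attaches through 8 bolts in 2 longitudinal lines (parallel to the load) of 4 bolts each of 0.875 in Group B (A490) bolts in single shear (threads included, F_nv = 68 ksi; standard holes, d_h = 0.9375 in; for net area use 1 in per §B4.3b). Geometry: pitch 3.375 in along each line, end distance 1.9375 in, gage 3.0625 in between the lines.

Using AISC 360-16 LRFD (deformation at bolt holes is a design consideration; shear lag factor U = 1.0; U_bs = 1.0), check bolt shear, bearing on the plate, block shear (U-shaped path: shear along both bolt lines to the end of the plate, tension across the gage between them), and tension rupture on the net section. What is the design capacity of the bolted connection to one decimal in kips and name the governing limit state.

109.7 kips (net-section rupture governs)

Bolt shear: A_b = π(0.875)²/4 = 0.60132 in². φR_n = 0.75 × 68 × 0.60132 × 8 × 1 = 245.3 kips.
Bearing (0.375 in plate, F_u = 65 ksi): end bolts L_c = 1.9375 − 0.9375/2 = 1.46875, R_n = min(1.2×1.46875×0.375×65, 2.4×0.875×0.375×65) = 42.961 kips/bolt; interior L_c = 3.375 − 0.9375 = 2.4375, R_n = 51.188 kips/bolt. φR_n = 0.75 × (2×42.961 + 6×51.188) = 294.8 kips.
Block shear: shear path 2×[1.9375+3×3.375] = 2×12.0625 in, A_gv = 9.0469, A_nv = 2×(12.0625 − 3.5×1)×0.375 = 6.4219 in²; tension across gage: (3.0625 − 1×1)×0.375 = 0.77344 in². R_n = min(0.6×65×6.4219, 0.6×50×9.0469) + 1.0×65×0.77344 = min(250.45, 271.41) + 50.274 = 300.72 kips. φR_n = 0.75 × 300.72 = 225.5 kips.
Tension rupture (net): A_n = (8 − 2×1)×0.375 = 2.25 in² (U = 1.0, A_e = A_n). φR_n = 0.75 × 65 × 2.25 = 109.7 kips.
Governing: min(245.3, 294.8, 225.5, 109.7) = 109.7 kips → net-section rupture.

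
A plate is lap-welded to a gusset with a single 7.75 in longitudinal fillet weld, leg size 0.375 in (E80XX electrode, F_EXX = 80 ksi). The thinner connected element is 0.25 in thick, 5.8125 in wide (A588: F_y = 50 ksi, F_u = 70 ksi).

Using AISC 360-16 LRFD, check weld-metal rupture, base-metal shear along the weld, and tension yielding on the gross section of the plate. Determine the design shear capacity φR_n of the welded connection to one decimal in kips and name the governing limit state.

Weld metal: throat = 0.707×0.375 = 0.26513 in, L = 7.75 in. φR_n = 0.75 × 0.6 × 80 × 0.26513 × 7.75 = 74.0 kips.
Base metal shear (0.25 in plate): yield φR_n = 1.0×0.6×50×0.25×7.75 = 58.1 kips; rupture φR_n = 0.75×0.6×70×0.25×7.75 = 61.0 kips; take 58.1 kips (yield).
Tension yield (gross): A_g = 5.8125×0.25 = 1.4531 in². φR_n = 0.90 × 50 × 1.4531 = 65.4 kips.
Governing: min(74.0, 58.1, 65.4) = 58.1 kips → base-metal shear.

58.1 kips (base-metal shear governs)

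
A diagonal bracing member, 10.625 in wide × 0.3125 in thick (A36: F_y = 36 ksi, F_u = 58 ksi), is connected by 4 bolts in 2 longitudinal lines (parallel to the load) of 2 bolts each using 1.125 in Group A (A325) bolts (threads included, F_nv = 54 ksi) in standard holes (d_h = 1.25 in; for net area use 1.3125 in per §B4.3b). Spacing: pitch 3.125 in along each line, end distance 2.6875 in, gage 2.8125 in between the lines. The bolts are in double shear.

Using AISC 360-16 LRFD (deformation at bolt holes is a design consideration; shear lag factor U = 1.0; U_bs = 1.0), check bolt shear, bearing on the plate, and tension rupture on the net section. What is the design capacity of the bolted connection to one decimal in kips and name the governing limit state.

108.8 kips (net-section rupture governs)

Bolt shear: A_b = π(1.125)²/4 = 0.99402 in². φR_n = 0.75 × 54 × 0.99402 × 4 × 2 = 322.1 kips.
Bearing (0.3125 in plate, F_u = 58 ksi): end bolts L_c = 2.6875 − 1.25/2 = 2.0625, R_n = min(1.2×2.0625×0.3125×58, 2.4×1.125×0.3125×58) = 44.859 kips/bolt; interior L_c = 3.125 − 1.25 = 1.875, R_n = 40.781 kips/bolt. φR_n = 0.75 × (2×44.859 + 2×40.781) = 128.5 kips.
Tension rupture (net): A_n = (10.625 − 2×1.3125)×0.3125 = 2.5 in² (U = 1.0, A_e = A_n). φR_n = 0.75 × 58 × 2.5 = 108.8 kips.
Governing: min(322.1, 128.5, 108.8) = 108.8 kips → net-section rupture.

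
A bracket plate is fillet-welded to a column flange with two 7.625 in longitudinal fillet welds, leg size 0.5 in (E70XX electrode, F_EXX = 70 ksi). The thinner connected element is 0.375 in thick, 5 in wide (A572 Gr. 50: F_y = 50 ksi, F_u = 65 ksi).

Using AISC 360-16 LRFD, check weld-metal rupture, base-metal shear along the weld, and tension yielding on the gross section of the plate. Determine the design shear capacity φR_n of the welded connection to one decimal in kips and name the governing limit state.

84.4 kips (gross-section yield governs)

Weld metal: throat = 0.707×0.5 = 0.3535 in, L = 2×7.625 = 15.25 in. φR_n = 0.75 × 0.6 × 70 × 0.3535 × 15.25 = 169.8 kips.
Base metal shear (0.375 in plate): yield φR_n = 1.0×0.6×50×0.375×15.25 = 171.6 kips; rupture φR_n = 0.75×0.6×65×0.375×15.25 = 167.3 kips; take 167.3 kips (rupture).
Tension yield (gross): A_g = 5×0.375 = 1.875 in². φR_n = 0.90 × 50 × 1.875 = 84.4 kips.
Governing: min(169.8, 167.3, 84.4) = 84.4 kips → gross-section yield.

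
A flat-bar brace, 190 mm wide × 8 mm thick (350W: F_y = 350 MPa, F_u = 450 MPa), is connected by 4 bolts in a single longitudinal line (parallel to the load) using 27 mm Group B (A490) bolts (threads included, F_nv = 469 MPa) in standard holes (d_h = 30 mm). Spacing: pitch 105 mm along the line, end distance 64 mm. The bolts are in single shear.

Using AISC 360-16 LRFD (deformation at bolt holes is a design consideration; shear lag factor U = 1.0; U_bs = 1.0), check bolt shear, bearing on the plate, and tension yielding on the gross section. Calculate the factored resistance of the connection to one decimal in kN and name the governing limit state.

Bolt shear: A_b = π(27)²/4 = 572.56 mm². φR_n = 0.75 × 469 × 572.56 × 4 × 1 = 805.6 kN.
Bearing (8 mm plate, F_u = 450 MPa): end bolts L_c = 64 − 30/2 = 49, R_n = min(1.2×49×8×450, 2.4×27×8×450) = 211.68 kN/bolt; interior L_c = 105 − 30 = 75, R_n = 233.28 kN/bolt. φR_n = 0.75 × (1×211.68 + 3×233.28) = 683.6 kN.
Tension yield (gross): A_g = 190×8 = 1520 mm². φR_n = 0.90 × 350 × 1520 = 478.8 kN.
Governing: min(805.6, 683.6, 478.8) = 478.8 kN → gross-section yield.

478.8 kN (gross-section yield governs)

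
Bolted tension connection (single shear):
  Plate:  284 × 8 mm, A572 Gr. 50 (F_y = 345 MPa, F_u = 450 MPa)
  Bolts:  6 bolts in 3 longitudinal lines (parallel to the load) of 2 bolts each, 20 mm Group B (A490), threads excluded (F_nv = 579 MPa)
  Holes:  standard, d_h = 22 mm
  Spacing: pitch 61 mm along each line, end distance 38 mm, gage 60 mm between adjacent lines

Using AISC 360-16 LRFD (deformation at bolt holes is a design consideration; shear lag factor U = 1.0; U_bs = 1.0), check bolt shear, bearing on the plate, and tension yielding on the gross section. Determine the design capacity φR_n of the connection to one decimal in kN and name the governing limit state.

Bolt shear: A_b = π(20)²/4 = 314.16 mm². φR_n = 0.75 × 579 × 314.16 × 6 × 1 = 818.5 kN.
Bearing (8 mm plate, F_u = 450 MPa): end bolts L_c = 38 − 22/2 = 27, R_n = min(1.2×27×8×450, 2.4×20×8×450) = 116.64 kN/bolt; interior L_c = 61 − 22 = 39, R_n = 168.48 kN/bolt. φR_n = 0.75 × (3×116.64 + 3×168.48) = 641.5 kN.
Tension yield (gross): A_g = 284×8 = 2272 mm². φR_n = 0.90 × 345 × 2272 = 705.5 kN.
Governing: min(818.5, 641.5, 705.5) = 641.5 kN → bearing.

641.5 kN (bearing governs)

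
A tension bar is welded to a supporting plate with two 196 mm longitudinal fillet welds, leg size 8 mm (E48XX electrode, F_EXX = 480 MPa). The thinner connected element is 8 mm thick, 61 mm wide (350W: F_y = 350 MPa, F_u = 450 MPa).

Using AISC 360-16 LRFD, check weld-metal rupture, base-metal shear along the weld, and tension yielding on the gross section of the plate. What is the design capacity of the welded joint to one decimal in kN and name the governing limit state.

Weld metal: throat = 0.707×8 = 5.656 mm, L = 2×196 = 392 mm. φR_n = 0.75 × 0.6 × 480 × 5.656 × 392 = 478.9 kN.
Base metal shear (8 mm plate): yield φR_n = 1.0×0.6×350×8×392 = 658.6 kN; rupture φR_n = 0.75×0.6×450×8×392 = 635.0 kN; take 635.0 kN (rupture).
Tension yield (gross): A_g = 61×8 = 488 mm². φR_n = 0.90 × 350 × 488 = 153.7 kN.
Governing: min(478.9, 635.0, 153.7) = 153.7 kN → gross-section yield.

153.7 kN (gross-section yield governs)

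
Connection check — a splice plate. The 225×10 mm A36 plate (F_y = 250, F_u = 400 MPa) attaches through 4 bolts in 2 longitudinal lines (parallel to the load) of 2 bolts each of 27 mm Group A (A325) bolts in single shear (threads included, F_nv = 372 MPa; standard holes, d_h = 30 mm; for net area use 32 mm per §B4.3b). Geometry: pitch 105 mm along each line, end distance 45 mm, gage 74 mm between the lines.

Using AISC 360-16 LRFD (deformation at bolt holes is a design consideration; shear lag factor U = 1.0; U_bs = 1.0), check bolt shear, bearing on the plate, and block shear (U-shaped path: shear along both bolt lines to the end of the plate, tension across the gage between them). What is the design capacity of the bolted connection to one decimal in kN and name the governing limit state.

Bolt shear: A_b = π(27)²/4 = 572.56 mm². φR_n = 0.75 × 372 × 572.56 × 4 × 1 = 639.0 kN.
Bearing (10 mm plate, F_u = 400 MPa): end bolts L_c = 45 − 30/2 = 30, R_n = min(1.2×30×10×400, 2.4×27×10×400) = 144 kN/bolt; interior L_c = 105 − 30 = 75, R_n = 259.2 kN/bolt. φR_n = 0.75 × (2×144 + 2×259.2) = 604.8 kN.
Block shear: shear path 2×[45+1×105] = 2×150 mm, A_gv = 3000, A_nv = 2×(150 − 1.5×32)×10 = 2040 mm²; tension across gage: (74 − 1×32)×10 = 420 mm². R_n = min(0.6×400×2040, 0.6×250×3000) + 1.0×400×420 = min(489.6, 450) + 168 = 618 kN. φR_n = 0.75 × 618 = 463.5 kN.
Governing: min(639.0, 604.8, 463.5) = 463.5 kN → block shear.

463.5 kN (block shear governs)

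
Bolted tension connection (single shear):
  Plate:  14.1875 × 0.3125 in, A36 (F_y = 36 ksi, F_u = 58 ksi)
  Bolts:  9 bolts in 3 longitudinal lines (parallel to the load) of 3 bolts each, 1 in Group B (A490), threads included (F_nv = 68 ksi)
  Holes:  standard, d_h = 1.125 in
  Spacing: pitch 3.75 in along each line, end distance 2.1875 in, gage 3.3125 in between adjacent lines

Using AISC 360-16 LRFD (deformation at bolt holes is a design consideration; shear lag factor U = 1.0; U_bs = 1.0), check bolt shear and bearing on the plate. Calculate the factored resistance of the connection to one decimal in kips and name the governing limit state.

Bolt shear: A_b = π(1)²/4 = 0.7854 in². φR_n = 0.75 × 68 × 0.7854 × 9 × 1 = 360.5 kips.
Bearing (0.3125 in plate, F_u = 58 ksi): end bolts L_c = 2.1875 − 1.125/2 = 1.625, R_n = min(1.2×1.625×0.3125×58, 2.4×1×0.3125×58) = 35.344 kips/bolt; interior L_c = 3.75 − 1.125 = 2.625, R_n = 43.5 kips/bolt. φR_n = 0.75 × (3×35.344 + 6×43.5) = 275.3 kips.
Governing: min(360.5, 275.3) = 275.3 kips → bearing.

275.3 kips (bearing governs)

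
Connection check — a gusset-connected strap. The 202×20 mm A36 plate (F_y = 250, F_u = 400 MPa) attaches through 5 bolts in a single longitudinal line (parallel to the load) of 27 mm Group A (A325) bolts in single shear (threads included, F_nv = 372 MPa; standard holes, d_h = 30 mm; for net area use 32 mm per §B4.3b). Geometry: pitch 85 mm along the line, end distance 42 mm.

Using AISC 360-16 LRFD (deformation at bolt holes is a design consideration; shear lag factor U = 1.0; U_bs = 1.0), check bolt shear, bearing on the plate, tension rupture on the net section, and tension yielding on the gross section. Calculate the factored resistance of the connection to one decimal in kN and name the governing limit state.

798.7 kN (bolt shear governs)

Bolt shear: A_b = π(27)²/4 = 572.56 mm². φR_n = 0.75 × 372 × 572.56 × 5 × 1 = 798.7 kN.
Bearing (20 mm plate, F_u = 400 MPa): end bolts L_c = 42 − 30/2 = 27, R_n = min(1.2×27×20×400, 2.4×27×20×400) = 259.2 kN/bolt; interior L_c = 85 − 30 = 55, R_n = 518.4 kN/bolt. φR_n = 0.75 × (1×259.2 + 4×518.4) = 1749.6 kN.
Tension rupture (net): A_n = (202 − 1×32)×20 = 3400 mm² (U = 1.0, A_e = A_n). φR_n = 0.75 × 400 × 3400 = 1020.0 kN.
Tension yield (gross): A_g = 202×20 = 4040 mm². φR_n = 0.90 × 250 × 4040 = 909.0 kN.
Governing: min(798.7, 1749.6, 1020.0, 909.0) = 798.7 kN → bolt shear.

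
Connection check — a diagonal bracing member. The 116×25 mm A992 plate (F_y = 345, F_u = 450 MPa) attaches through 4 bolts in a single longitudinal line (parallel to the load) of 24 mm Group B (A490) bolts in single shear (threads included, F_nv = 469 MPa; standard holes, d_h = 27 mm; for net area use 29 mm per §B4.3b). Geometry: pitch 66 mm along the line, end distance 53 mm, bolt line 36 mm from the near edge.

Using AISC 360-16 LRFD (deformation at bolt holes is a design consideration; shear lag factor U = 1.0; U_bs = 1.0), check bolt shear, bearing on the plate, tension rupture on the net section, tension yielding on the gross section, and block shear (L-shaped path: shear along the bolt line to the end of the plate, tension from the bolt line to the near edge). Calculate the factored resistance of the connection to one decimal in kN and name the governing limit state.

Bolt shear: A_b = π(24)²/4 = 452.39 mm². φR_n = 0.75 × 469 × 452.39 × 4 × 1 = 636.5 kN.
Bearing (25 mm plate, F_u = 450 MPa): end bolts L_c = 53 − 27/2 = 39.5, R_n = min(1.2×39.5×25×450, 2.4×24×25×450) = 533.25 kN/bolt; interior L_c = 66 − 27 = 39, R_n = 526.5 kN/bolt. φR_n = 0.75 × (1×533.25 + 3×526.5) = 1584.6 kN.
Tension rupture (net): A_n = (116 − 1×29)×25 = 2175 mm² (U = 1.0, A_e = A_n). φR_n = 0.75 × 450 × 2175 = 734.1 kN.
Tension yield (gross): A_g = 116×25 = 2900 mm². φR_n = 0.90 × 345 × 2900 = 900.5 kN.
Block shear: shear path 1×[53+3×66] = 1×251 mm, A_gv = 6275, A_nv = 1×(251 − 3.5×29)×25 = 3737.5 mm²; tension to near edge: (36 − 0.5×29)×25 = 537.5 mm². R_n = min(0.6×450×3737.5, 0.6×345×6275) + 1.0×450×537.5 = min(1009.1, 1298.9) + 241.88 = 1251 kN. φR_n = 0.75 × 1251 = 938.3 kN.
Governing: min(636.5, 1584.6, 734.1, 900.5, 938.3) = 636.5 kN → bolt shear.

636.5 kN (bolt shear governs)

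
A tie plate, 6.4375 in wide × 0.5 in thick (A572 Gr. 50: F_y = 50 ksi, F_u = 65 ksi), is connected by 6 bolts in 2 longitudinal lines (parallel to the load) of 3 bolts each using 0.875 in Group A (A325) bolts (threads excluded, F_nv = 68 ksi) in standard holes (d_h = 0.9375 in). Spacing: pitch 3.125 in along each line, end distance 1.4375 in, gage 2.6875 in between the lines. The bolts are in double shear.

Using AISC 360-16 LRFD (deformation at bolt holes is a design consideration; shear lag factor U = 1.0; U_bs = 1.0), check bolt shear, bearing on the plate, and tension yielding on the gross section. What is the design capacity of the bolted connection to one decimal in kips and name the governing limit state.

Bolt shear: A_b = π(0.875)²/4 = 0.60132 in². φR_n = 0.75 × 68 × 0.60132 × 6 × 2 = 368.0 kips.
Bearing (0.5 in plate, F_u = 65 ksi): end bolts L_c = 1.4375 − 0.9375/2 = 0.96875, R_n = min(1.2×0.96875×0.5×65, 2.4×0.875×0.5×65) = 37.781 kips/bolt; interior L_c = 3.125 − 0.9375 = 2.1875, R_n = 68.25 kips/bolt. φR_n = 0.75 × (2×37.781 + 4×68.25) = 261.4 kips.
Tension yield (gross): A_g = 6.4375×0.5 = 3.2188 in². φR_n = 0.90 × 50 × 3.2188 = 144.8 kips.
Governing: min(368.0, 261.4, 144.8) = 144.8 kips → gross-section yield.

144.8 kips (gross-section yield governs)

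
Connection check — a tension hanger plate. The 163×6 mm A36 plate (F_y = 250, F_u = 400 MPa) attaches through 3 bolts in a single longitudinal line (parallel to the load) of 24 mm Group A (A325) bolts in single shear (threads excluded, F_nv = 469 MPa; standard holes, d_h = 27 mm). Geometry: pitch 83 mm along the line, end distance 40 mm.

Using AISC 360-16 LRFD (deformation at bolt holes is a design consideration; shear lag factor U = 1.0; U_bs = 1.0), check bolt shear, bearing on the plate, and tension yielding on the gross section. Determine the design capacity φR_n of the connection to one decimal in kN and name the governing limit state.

220.1 kN (gross-section yield governs)

Bolt shear: A_b = π(24)²/4 = 452.39 mm². φR_n = 0.75 × 469 × 452.39 × 3 × 1 = 477.4 kN.
Bearing (6 mm plate, F_u = 400 MPa): end bolts L_c = 40 − 27/2 = 26.5, R_n = min(1.2×26.5×6×400, 2.4×24×6×400) = 76.32 kN/bolt; interior L_c = 83 − 27 = 56, R_n = 138.24 kN/bolt. φR_n = 0.75 × (1×76.32 + 2×138.24) = 264.6 kN.
Tension yield (gross): A_g = 163×6 = 978 mm². φR_n = 0.90 × 250 × 978 = 220.1 kN.
Governing: min(477.4, 264.6, 220.1) = 220.1 kN → gross-section yield.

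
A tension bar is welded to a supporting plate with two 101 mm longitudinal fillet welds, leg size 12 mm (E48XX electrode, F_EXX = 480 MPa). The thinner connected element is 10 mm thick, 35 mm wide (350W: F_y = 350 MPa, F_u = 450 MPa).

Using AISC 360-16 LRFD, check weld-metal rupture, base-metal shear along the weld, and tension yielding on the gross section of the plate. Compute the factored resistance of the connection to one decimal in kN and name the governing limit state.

110.3 kN (gross-section yield governs)

Weld metal: throat = 0.707×12 = 8.484 mm, L = 2×101 = 202 mm. φR_n = 0.75 × 0.6 × 480 × 8.484 × 202 = 370.2 kN.
Base metal shear (10 mm plate): yield φR_n = 1.0×0.6×350×10×202 = 424.2 kN; rupture φR_n = 0.75×0.6×450×10×202 = 409.1 kN; take 409.1 kN (rupture).
Tension yield (gross): A_g = 35×10 = 350 mm². φR_n = 0.90 × 350 × 350 = 110.3 kN.
Governing: min(370.2, 409.1, 110.3) = 110.3 kN → gross-section yield.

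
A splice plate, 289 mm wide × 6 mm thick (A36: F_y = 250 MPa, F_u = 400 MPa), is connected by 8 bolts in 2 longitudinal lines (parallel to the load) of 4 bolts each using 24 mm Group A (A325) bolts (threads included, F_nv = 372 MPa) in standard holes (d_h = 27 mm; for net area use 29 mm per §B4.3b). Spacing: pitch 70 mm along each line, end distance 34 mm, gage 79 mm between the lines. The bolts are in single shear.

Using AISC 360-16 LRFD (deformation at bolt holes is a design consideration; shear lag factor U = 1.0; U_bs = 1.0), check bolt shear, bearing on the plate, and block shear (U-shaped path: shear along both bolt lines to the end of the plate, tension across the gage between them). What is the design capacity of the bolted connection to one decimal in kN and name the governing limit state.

Bolt shear: A_b = π(24)²/4 = 452.39 mm². φR_n = 0.75 × 372 × 452.39 × 8 × 1 = 1009.7 kN.
Bearing (6 mm plate, F_u = 400 MPa): end bolts L_c = 34 − 27/2 = 20.5, R_n = min(1.2×20.5×6×400, 2.4×24×6×400) = 59.04 kN/bolt; interior L_c = 70 − 27 = 43, R_n = 123.84 kN/bolt. φR_n = 0.75 × (2×59.04 + 6×123.84) = 645.8 kN.
Block shear: shear path 2×[34+3×70] = 2×244 mm, A_gv = 2928, A_nv = 2×(244 − 3.5×29)×6 = 1710 mm²; tension across gage: (79 − 1×29)×6 = 300 mm². R_n = min(0.6×400×1710, 0.6×250×2928) + 1.0×400×300 = min(410.4, 439.2) + 120 = 530.4 kN. φR_n = 0.75 × 530.4 = 397.8 kN.
Governing: min(1009.7, 645.8, 397.8) = 397.8 kN → block shear.

397.8 kN (block shear governs)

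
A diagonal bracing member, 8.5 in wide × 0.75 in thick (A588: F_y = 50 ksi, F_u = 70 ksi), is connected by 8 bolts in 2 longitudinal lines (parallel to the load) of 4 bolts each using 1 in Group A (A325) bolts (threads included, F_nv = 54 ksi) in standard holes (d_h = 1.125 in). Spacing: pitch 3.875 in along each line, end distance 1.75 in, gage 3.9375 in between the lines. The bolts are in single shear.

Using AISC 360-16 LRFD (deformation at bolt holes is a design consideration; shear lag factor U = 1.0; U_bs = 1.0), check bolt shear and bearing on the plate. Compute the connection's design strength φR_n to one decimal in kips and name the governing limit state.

254.5 kips (bolt shear governs)

Bolt shear: A_b = π(1)²/4 = 0.7854 in². φR_n = 0.75 × 54 × 0.7854 × 8 × 1 = 254.5 kips.
Bearing (0.75 in plate, F_u = 70 ksi): end bolts L_c = 1.75 − 1.125/2 = 1.1875, R_n = min(1.2×1.1875×0.75×70, 2.4×1×0.75×70) = 74.813 kips/bolt; interior L_c = 3.875 − 1.125 = 2.75, R_n = 126 kips/bolt. φR_n = 0.75 × (2×74.813 + 6×126) = 679.2 kips.
Governing: min(254.5, 679.2) = 254.5 kips → bolt shear.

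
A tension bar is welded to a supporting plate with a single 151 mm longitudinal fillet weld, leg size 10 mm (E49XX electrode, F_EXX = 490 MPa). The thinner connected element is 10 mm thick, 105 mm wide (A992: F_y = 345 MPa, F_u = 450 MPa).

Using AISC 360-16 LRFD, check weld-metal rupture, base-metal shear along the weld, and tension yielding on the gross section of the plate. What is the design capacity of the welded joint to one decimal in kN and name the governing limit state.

Weld metal: throat = 0.707×10 = 7.07 mm, L = 151 mm. φR_n = 0.75 × 0.6 × 490 × 7.07 × 151 = 235.4 kN.
Base metal shear (10 mm plate): yield φR_n = 1.0×0.6×345×10×151 = 312.6 kN; rupture φR_n = 0.75×0.6×450×10×151 = 305.8 kN; take 305.8 kN (rupture).
Tension yield (gross): A_g = 105×10 = 1050 mm². φR_n = 0.90 × 345 × 1050 = 326.0 kN.
Governing: min(235.4, 305.8, 326.0) = 235.4 kN → weld metal.

235.4 kN (weld metal governs)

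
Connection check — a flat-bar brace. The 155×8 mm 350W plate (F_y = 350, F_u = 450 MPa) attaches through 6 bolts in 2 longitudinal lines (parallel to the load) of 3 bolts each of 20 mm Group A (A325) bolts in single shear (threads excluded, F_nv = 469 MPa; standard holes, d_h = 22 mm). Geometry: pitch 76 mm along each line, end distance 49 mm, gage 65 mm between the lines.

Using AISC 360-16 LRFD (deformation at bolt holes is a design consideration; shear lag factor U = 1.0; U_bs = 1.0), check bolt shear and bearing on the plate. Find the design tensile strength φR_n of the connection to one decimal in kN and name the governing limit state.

663.0 kN (bolt shear governs)

Bolt shear: A_b = π(20)²/4 = 314.16 mm². φR_n = 0.75 × 469 × 314.16 × 6 × 1 = 663.0 kN.
Bearing (8 mm plate, F_u = 450 MPa): end bolts L_c = 49 − 22/2 = 38, R_n = min(1.2×38×8×450, 2.4×20×8×450) = 164.16 kN/bolt; interior L_c = 76 − 22 = 54, R_n = 172.8 kN/bolt. φR_n = 0.75 × (2×164.16 + 4×172.8) = 764.6 kN.
Governing: min(663.0, 764.6) = 663.0 kN → bolt shear.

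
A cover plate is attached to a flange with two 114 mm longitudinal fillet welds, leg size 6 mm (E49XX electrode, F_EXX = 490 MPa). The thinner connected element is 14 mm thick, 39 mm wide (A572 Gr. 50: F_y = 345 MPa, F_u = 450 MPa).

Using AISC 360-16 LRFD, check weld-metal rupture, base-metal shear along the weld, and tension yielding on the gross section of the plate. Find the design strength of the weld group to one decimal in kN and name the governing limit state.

169.5 kN (gross-section yield governs)

Weld metal: throat = 0.707×6 = 4.242 mm, L = 2×114 = 228 mm. φR_n = 0.75 × 0.6 × 490 × 4.242 × 228 = 213.3 kN.
Base metal shear (14 mm plate): yield φR_n = 1.0×0.6×345×14×228 = 660.7 kN; rupture φR_n = 0.75×0.6×450×14×228 = 646.4 kN; take 646.4 kN (rupture).
Tension yield (gross): A_g = 39×14 = 546 mm². φR_n = 0.90 × 345 × 546 = 169.5 kN.
Governing: min(213.3, 646.4, 169.5) = 169.5 kN → gross-section yield.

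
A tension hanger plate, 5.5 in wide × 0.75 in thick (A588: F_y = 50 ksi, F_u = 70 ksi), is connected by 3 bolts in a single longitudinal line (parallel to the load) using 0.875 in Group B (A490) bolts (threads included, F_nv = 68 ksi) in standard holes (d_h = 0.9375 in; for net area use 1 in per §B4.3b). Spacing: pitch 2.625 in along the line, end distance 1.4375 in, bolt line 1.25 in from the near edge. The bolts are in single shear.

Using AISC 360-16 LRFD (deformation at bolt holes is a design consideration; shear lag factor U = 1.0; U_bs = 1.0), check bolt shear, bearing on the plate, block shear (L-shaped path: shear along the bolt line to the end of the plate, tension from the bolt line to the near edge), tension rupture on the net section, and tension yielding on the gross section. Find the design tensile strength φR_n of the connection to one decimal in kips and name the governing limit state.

Bolt shear: A_b = π(0.875)²/4 = 0.60132 in². φR_n = 0.75 × 68 × 0.60132 × 3 × 1 = 92.0 kips.
Bearing (0.75 in plate, F_u = 70 ksi): end bolts L_c = 1.4375 − 0.9375/2 = 0.96875, R_n = min(1.2×0.96875×0.75×70, 2.4×0.875×0.75×70) = 61.031 kips/bolt; interior L_c = 2.625 − 0.9375 = 1.6875, R_n = 106.31 kips/bolt. φR_n = 0.75 × (1×61.031 + 2×106.31) = 205.2 kips.
Block shear: shear path 1×[1.4375+2×2.625] = 1×6.6875 in, A_gv = 5.0156, A_nv = 1×(6.6875 − 2.5×1)×0.75 = 3.1406 in²; tension to near edge: (1.25 − 0.5×1)×0.75 = 0.5625 in². R_n = min(0.6×70×3.1406, 0.6×50×5.0156) + 1.0×70×0.5625 = min(131.91, 150.47) + 39.375 = 171.29 kips. φR_n = 0.75 × 171.29 = 128.5 kips.
Tension rupture (net): A_n = (5.5 − 1×1)×0.75 = 3.375 in² (U = 1.0, A_e = A_n). φR_n = 0.75 × 70 × 3.375 = 177.2 kips.
Tension yield (gross): A_g = 5.5×0.75 = 4.125 in². φR_n = 0.90 × 50 × 4.125 = 185.6 kips.
Governing: min(92.0, 205.2, 128.5, 177.2, 185.6) = 92.0 kips → bolt shear.

92.0 kips (bolt shear governs)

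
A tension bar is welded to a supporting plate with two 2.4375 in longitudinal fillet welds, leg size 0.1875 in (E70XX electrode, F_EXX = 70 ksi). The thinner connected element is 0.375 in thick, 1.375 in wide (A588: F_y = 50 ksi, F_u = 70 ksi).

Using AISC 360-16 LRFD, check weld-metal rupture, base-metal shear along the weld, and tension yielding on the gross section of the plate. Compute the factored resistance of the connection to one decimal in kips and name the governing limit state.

20.4 kips (weld metal governs)

Weld metal: throat = 0.707×0.1875 = 0.13256 in, L = 2×2.4375 = 4.875 in. φR_n = 0.75 × 0.6 × 70 × 0.13256 × 4.875 = 20.4 kips.
Base metal shear (0.375 in plate): yield φR_n = 1.0×0.6×50×0.375×4.875 = 54.8 kips; rupture φR_n = 0.75×0.6×70×0.375×4.875 = 57.6 kips; take 54.8 kips (yield).
Tension yield (gross): A_g = 1.375×0.375 = 0.51563 in². φR_n = 0.90 × 50 × 0.51563 = 23.2 kips.
Governing: min(20.4, 54.8, 23.2) = 20.4 kips → weld metal.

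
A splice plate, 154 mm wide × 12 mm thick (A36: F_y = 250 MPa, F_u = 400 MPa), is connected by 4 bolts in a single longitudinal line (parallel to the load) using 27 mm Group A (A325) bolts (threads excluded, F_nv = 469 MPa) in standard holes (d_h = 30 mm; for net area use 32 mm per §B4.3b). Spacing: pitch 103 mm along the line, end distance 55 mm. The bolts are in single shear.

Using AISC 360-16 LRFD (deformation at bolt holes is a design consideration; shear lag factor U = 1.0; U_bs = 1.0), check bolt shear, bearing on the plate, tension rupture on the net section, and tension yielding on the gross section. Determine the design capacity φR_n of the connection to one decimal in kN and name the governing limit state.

Bolt shear: A_b = π(27)²/4 = 572.56 mm². φR_n = 0.75 × 469 × 572.56 × 4 × 1 = 805.6 kN.
Bearing (12 mm plate, F_u = 400 MPa): end bolts L_c = 55 − 30/2 = 40, R_n = min(1.2×40×12×400, 2.4×27×12×400) = 230.4 kN/bolt; interior L_c = 103 − 30 = 73, R_n = 311.04 kN/bolt. φR_n = 0.75 × (1×230.4 + 3×311.04) = 872.6 kN.
Tension rupture (net): A_n = (154 − 1×32)×12 = 1464 mm² (U = 1.0, A_e = A_n). φR_n = 0.75 × 400 × 1464 = 439.2 kN.
Tension yield (gross): A_g = 154×12 = 1848 mm². φR_n = 0.90 × 250 × 1848 = 415.8 kN.
Governing: min(805.6, 872.6, 439.2, 415.8) = 415.8 kN → gross-section yield.

415.8 kN (gross-section yield governs)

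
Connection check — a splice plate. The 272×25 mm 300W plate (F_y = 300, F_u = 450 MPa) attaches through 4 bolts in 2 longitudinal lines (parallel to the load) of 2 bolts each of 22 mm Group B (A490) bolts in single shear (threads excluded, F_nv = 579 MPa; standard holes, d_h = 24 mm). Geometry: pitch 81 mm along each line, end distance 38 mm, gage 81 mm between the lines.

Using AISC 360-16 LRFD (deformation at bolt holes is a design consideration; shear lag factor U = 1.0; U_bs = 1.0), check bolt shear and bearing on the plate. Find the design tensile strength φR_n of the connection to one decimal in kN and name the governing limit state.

Bolt shear: A_b = π(22)²/4 = 380.13 mm². φR_n = 0.75 × 579 × 380.13 × 4 × 1 = 660.3 kN.
Bearing (25 mm plate, F_u = 450 MPa): end bolts L_c = 38 − 24/2 = 26, R_n = min(1.2×26×25×450, 2.4×22×25×450) = 351 kN/bolt; interior L_c = 81 − 24 = 57, R_n = 594 kN/bolt. φR_n = 0.75 × (2×351 + 2×594) = 1417.5 kN.
Governing: min(660.3, 1417.5) = 660.3 kN → bolt shear.

660.3 kN (bolt shear governs)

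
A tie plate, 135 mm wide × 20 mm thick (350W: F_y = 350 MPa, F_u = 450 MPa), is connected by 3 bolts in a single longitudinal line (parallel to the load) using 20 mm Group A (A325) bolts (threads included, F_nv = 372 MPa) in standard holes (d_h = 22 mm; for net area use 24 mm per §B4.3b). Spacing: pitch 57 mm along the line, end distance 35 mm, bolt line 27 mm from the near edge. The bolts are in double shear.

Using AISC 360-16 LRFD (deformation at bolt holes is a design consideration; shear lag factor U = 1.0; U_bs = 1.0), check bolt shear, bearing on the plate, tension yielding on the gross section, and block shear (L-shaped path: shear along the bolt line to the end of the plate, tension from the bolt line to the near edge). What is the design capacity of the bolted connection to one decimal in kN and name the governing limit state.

461.7 kN (block shear governs)

Bolt shear: A_b = π(20)²/4 = 314.16 mm². φR_n = 0.75 × 372 × 314.16 × 3 × 2 = 525.9 kN.
Bearing (20 mm plate, F_u = 450 MPa): end bolts L_c = 35 − 22/2 = 24, R_n = min(1.2×24×20×450, 2.4×20×20×450) = 259.2 kN/bolt; interior L_c = 57 − 22 = 35, R_n = 378 kN/bolt. φR_n = 0.75 × (1×259.2 + 2×378) = 761.4 kN.
Tension yield (gross): A_g = 135×20 = 2700 mm². φR_n = 0.90 × 350 × 2700 = 850.5 kN.
Block shear: shear path 1×[35+2×57] = 1×149 mm, A_gv = 2980, A_nv = 1×(149 − 2.5×24)×20 = 1780 mm²; tension to near edge: (27 − 0.5×24)×20 = 300 mm². R_n = min(0.6×450×1780, 0.6×350×2980) + 1.0×450×300 = min(480.6, 625.8) + 135 = 615.6 kN. φR_n = 0.75 × 615.6 = 461.7 kN.
Governing: min(525.9, 761.4, 850.5, 461.7) = 461.7 kN → block shear.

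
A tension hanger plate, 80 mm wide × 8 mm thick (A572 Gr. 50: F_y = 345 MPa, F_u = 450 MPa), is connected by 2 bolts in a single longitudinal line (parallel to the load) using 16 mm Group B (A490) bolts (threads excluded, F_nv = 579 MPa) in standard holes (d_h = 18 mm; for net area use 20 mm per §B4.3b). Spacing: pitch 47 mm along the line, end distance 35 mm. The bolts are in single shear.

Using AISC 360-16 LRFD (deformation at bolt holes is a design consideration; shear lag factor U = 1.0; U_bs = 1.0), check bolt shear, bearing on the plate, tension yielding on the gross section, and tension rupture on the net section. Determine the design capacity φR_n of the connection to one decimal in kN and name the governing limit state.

162.0 kN (net-section rupture governs)

Bolt shear: A_b = π(16)²/4 = 201.06 mm². φR_n = 0.75 × 579 × 201.06 × 2 × 1 = 174.6 kN.
Bearing (8 mm plate, F_u = 450 MPa): end bolts L_c = 35 − 18/2 = 26, R_n = min(1.2×26×8×450, 2.4×16×8×450) = 112.32 kN/bolt; interior L_c = 47 − 18 = 29, R_n = 125.28 kN/bolt. φR_n = 0.75 × (1×112.32 + 1×125.28) = 178.2 kN.
Tension yield (gross): A_g = 80×8 = 640 mm². φR_n = 0.90 × 345 × 640 = 198.7 kN.
Tension rupture (net): A_n = (80 − 1×20)×8 = 480 mm² (U = 1.0, A_e = A_n). φR_n = 0.75 × 450 × 480 = 162.0 kN.
Governing: min(174.6, 178.2, 198.7, 162.0) = 162.0 kN → net-section rupture.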